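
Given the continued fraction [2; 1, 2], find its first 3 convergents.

Using the convergent recurrence p_i = a_i*p_{i-1} + p_{i-2}, q_i = a_i*q_{i-1} + q_{i-2} with p_{-2}=0, p_{-1}=1, q_{-2}=1, q_{-1}=0:
  i=0: a_0=2, p_0 = 2*1 + 0 = 2, q_0 = 2*0 + 1 = 1.
  i=1: a_1=1, p_1 = 1*2 + 1 = 3, q_1 = 1*1 + 0 = 1.
  i=2: a_2=2, p_2 = 2*3 + 2 = 8, q_2 = 2*1 + 1 = 3.

2/1, 3/1, 8/3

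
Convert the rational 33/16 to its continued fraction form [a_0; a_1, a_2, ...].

[2; 16]

Run the Euclidean algorithm on 33 and 16; the successive quotients are the partial quotients a_0, a_1, ... (each step inverts the fractional part left over by the previous one):
  33 = 2*16 + 1, so a_0 = 2.
  16 = 16*1 + 0, so a_1 = 16.
The remainder reaches 0 after 2 divisions, so the expansion has 2 partial quotients, read off in order.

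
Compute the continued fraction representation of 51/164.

[0; 3, 4, 1, 1, 1, 3]

Run the Euclidean algorithm on 51 and 164; the successive quotients are the partial quotients a_0, a_1, ... (each step inverts the fractional part left over by the previous one):
  51 = 0*164 + 51, so a_0 = 0.
  164 = 3*51 + 11, so a_1 = 3.
  51 = 4*11 + 7, so a_2 = 4.
  11 = 1*7 + 4, so a_3 = 1.
  7 = 1*4 + 3, so a_4 = 1.
  4 = 1*3 + 1, so a_5 = 1.
  3 = 3*1 + 0, so a_6 = 3.
The remainder reaches 0 after 7 divisions, so the expansion has 7 partial quotients, read off in order.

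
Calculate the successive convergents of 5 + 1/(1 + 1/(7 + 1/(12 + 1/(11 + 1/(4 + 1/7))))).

5/1, 6/1, 47/8, 570/97, 6317/1075, 25838/4397, 187183/31854

Using the convergent recurrence p_i = a_i*p_{i-1} + p_{i-2}, q_i = a_i*q_{i-1} + q_{i-2} with p_{-2}=0, p_{-1}=1, q_{-2}=1, q_{-1}=0:
  i=0: a_0=5, p_0 = 5*1 + 0 = 5, q_0 = 5*0 + 1 = 1.
  i=1: a_1=1, p_1 = 1*5 + 1 = 6, q_1 = 1*1 + 0 = 1.
  i=2: a_2=7, p_2 = 7*6 + 5 = 47, q_2 = 7*1 + 1 = 8.
  i=3: a_3=12, p_3 = 12*47 + 6 = 570, q_3 = 12*8 + 1 = 97.
  i=4: a_4=11, p_4 = 11*570 + 47 = 6317, q_4 = 11*97 + 8 = 1075.
  i=5: a_5=4, p_5 = 4*6317 + 570 = 25838, q_5 = 4*1075 + 97 = 4397.
  i=6: a_6=7, p_6 = 7*25838 + 6317 = 187183, q_6 = 7*4397 + 1075 = 31854.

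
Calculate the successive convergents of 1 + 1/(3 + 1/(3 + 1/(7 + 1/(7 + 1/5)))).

1/1, 4/3, 13/10, 95/73, 678/521, 3485/2678

Using the convergent recurrence p_i = a_i*p_{i-1} + p_{i-2}, q_i = a_i*q_{i-1} + q_{i-2} with p_{-2}=0, p_{-1}=1, q_{-2}=1, q_{-1}=0:
  i=0: a_0=1, p_0 = 1*1 + 0 = 1, q_0 = 1*0 + 1 = 1.
  i=1: a_1=3, p_1 = 3*1 + 1 = 4, q_1 = 3*1 + 0 = 3.
  i=2: a_2=3, p_2 = 3*4 + 1 = 13, q_2 = 3*3 + 1 = 10.
  i=3: a_3=7, p_3 = 7*13 + 4 = 95, q_3 = 7*10 + 3 = 73.
  i=4: a_4=7, p_4 = 7*95 + 13 = 678, q_4 = 7*73 + 10 = 521.
  i=5: a_5=5, p_5 = 5*678 + 95 = 3485, q_5 = 5*521 + 73 = 2678.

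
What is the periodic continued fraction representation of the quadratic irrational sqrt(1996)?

Write x_i = (sqrt(1996) + m_i)/d_i with (m_0, d_0) = (0, 1). a_0 = floor(sqrt(1996)) = 44, since 44^2 = 1936 <= 1996 < 2025 = 45^2.
Iterate m_{i+1} = d_i*a_i - m_i, d_{i+1} = (1996 - m_{i+1}^2)/d_i, a_{i+1} = floor((a_0 + m_{i+1})/d_{i+1}):
  m_1 = 1*44 - 0 = 44, d_1 = (1996 - 44^2)/1 = 60/1 = 60, a_1 = floor((44 + 44)/60) = 1.
  m_2 = 60*1 - 44 = 16, d_2 = (1996 - 16^2)/60 = 1740/60 = 29, a_2 = floor((44 + 16)/29) = 2.
  m_3 = 29*2 - 16 = 42, d_3 = (1996 - 42^2)/29 = 232/29 = 8, a_3 = floor((44 + 42)/8) = 10.
  m_4 = 8*10 - 42 = 38, d_4 = (1996 - 38^2)/8 = 552/8 = 69, a_4 = floor((44 + 38)/69) = 1.
  m_5 = 69*1 - 38 = 31, d_5 = (1996 - 31^2)/69 = 1035/69 = 15, a_5 = floor((44 + 31)/15) = 5.
  m_6 = 15*5 - 31 = 44, d_6 = (1996 - 44^2)/15 = 60/15 = 4, a_6 = floor((44 + 44)/4) = 22.
  m_7 = 4*22 - 44 = 44, d_7 = (1996 - 44^2)/4 = 60/4 = 15, a_7 = floor((44 + 44)/15) = 5.
  m_8 = 15*5 - 44 = 31, d_8 = (1996 - 31^2)/15 = 1035/15 = 69, a_8 = floor((44 + 31)/69) = 1.
  m_9 = 69*1 - 31 = 38, d_9 = (1996 - 38^2)/69 = 552/69 = 8, a_9 = floor((44 + 38)/8) = 10.
  m_10 = 8*10 - 38 = 42, d_10 = (1996 - 42^2)/8 = 232/8 = 29, a_10 = floor((44 + 42)/29) = 2.
  m_11 = 29*2 - 42 = 16, d_11 = (1996 - 16^2)/29 = 1740/29 = 60, a_11 = floor((44 + 16)/60) = 1.
  m_12 = 60*1 - 16 = 44, d_12 = (1996 - 44^2)/60 = 60/60 = 1, a_12 = floor((44 + 44)/1) = 88.
  m_13 = 1*88 - 44 = 44, d_13 = (1996 - 44^2)/1 = 60/1 = 60: (m_13, d_13) = (m_1, d_1) = (44, 60), so from here the quotients repeat a_1, ..., a_12; the period length is 12.
Hence the expansion of sqrt(1996) is a_0 = 44 followed by the repeating block 1, 2, 10, 1, 5, 22, 5, 1, 10, 2, 1, 88 (period 12).

[44; (1, 2, 10, 1, 5, 22, 5, 1, 10, 2, 1, 88)]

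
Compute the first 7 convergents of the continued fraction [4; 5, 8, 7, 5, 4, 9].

Using the convergent recurrence p_i = a_i*p_{i-1} + p_{i-2}, q_i = a_i*q_{i-1} + q_{i-2} with p_{-2}=0, p_{-1}=1, q_{-2}=1, q_{-1}=0:
  i=0: a_0=4, p_0 = 4*1 + 0 = 4, q_0 = 4*0 + 1 = 1.
  i=1: a_1=5, p_1 = 5*4 + 1 = 21, q_1 = 5*1 + 0 = 5.
  i=2: a_2=8, p_2 = 8*21 + 4 = 172, q_2 = 8*5 + 1 = 41.
  i=3: a_3=7, p_3 = 7*172 + 21 = 1225, q_3 = 7*41 + 5 = 292.
  i=4: a_4=5, p_4 = 5*1225 + 172 = 6297, q_4 = 5*292 + 41 = 1501.
  i=5: a_5=4, p_5 = 4*6297 + 1225 = 26413, q_5 = 4*1501 + 292 = 6296.
  i=6: a_6=9, p_6 = 9*26413 + 6297 = 244014, q_6 = 9*6296 + 1501 = 58165.

4/1, 21/5, 172/41, 1225/292, 6297/1501, 26413/6296, 244014/58165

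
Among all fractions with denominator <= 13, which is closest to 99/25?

51/13

Expand x = 99/25 as a continued fraction with the Euclidean algorithm:
  99 = 3*25 + 24, so a_0 = 3.
  25 = 1*24 + 1, so a_1 = 1.
  24 = 24*1 + 0, so a_2 = 24.
so x = [3; 1, 24].
Convergents (p_i = a_i*p_{i-1} + p_{i-2}, q_i = a_i*q_{i-1} + q_{i-2} with p_{-2}=0, p_{-1}=1, q_{-2}=1, q_{-1}=0), until the denominator exceeds 13:
  i=0: a_0=3, p_0 = 3*1 + 0 = 3, q_0 = 3*0 + 1 = 1.
  i=1: a_1=1, p_1 = 1*3 + 1 = 4, q_1 = 1*1 + 0 = 1.
  i=2: a_2=24, p_2 = 24*4 + 3 = 99, q_2 = 24*1 + 1 = 25.
q_2 = 25 > 13, so the last convergent with denominator <= 13 is p_1/q_1 = 4/1.
The closest fraction with denominator <= 13 is either p_1/q_1 or the intermediate fraction (k*p_1 + p_0)/(k*q_1 + q_0) with the largest k >= 1 whose denominator stays <= 13; these approach x as k grows, and every other convergent or intermediate fraction in range is farther away.
Largest k: floor((13 - q_0)/q_1) = floor((13 - 1)/1) = 12.
That gives (12*4 + 3)/(12*1 + 1) = 51/13.
Compare the errors: |x - 4/1| = |99*1 - 4*25|/(25*1) = 1/25, and |x - 51/13| = |99*13 - 51*25|/(25*13) = 12/325.
Cross-multiplying, 12*25 = 300 < 325 = 1*325, so 12/325 is smaller: the intermediate fraction 51/13 is closer to x than 4/1.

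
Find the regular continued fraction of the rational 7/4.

Run the Euclidean algorithm on 7 and 4; the successive quotients are the partial quotients a_0, a_1, ... (each step inverts the fractional part left over by the previous one):
  7 = 1*4 + 3, so a_0 = 1.
  4 = 1*3 + 1, so a_1 = 1.
  3 = 3*1 + 0, so a_2 = 3.
The remainder reaches 0 after 3 divisions, so the expansion has 3 partial quotients, read off in order.

[1; 1, 3]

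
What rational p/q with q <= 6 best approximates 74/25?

3/1

Expand x = 74/25 as a continued fraction with the Euclidean algorithm:
  74 = 2*25 + 24, so a_0 = 2.
  25 = 1*24 + 1, so a_1 = 1.
  24 = 24*1 + 0, so a_2 = 24.
so x = [2; 1, 24].
Convergents (p_i = a_i*p_{i-1} + p_{i-2}, q_i = a_i*q_{i-1} + q_{i-2} with p_{-2}=0, p_{-1}=1, q_{-2}=1, q_{-1}=0), until the denominator exceeds 6:
  i=0: a_0=2, p_0 = 2*1 + 0 = 2, q_0 = 2*0 + 1 = 1.
  i=1: a_1=1, p_1 = 1*2 + 1 = 3, q_1 = 1*1 + 0 = 1.
  i=2: a_2=24, p_2 = 24*3 + 2 = 74, q_2 = 24*1 + 1 = 25.
q_2 = 25 > 6, so the last convergent with denominator <= 6 is p_1/q_1 = 3/1.
The closest fraction with denominator <= 6 is either p_1/q_1 or the intermediate fraction (k*p_1 + p_0)/(k*q_1 + q_0) with the largest k >= 1 whose denominator stays <= 6; these approach x as k grows, and every other convergent or intermediate fraction in range is farther away.
Largest k: floor((6 - q_0)/q_1) = floor((6 - 1)/1) = 5.
That gives (5*3 + 2)/(5*1 + 1) = 17/6.
Compare the errors: |x - 3/1| = |74*1 - 3*25|/(25*1) = 1/25, and |x - 17/6| = |74*6 - 17*25|/(25*6) = 19/150.
Cross-multiplying, 1*150 = 150 < 475 = 19*25, so 1/25 is smaller: the convergent 3/1 is closer to x than 17/6.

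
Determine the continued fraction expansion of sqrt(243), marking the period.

[15; (1, 1, 2, 3, 15, 3, 2, 1, 1, 30)]

Write x_i = (sqrt(243) + m_i)/d_i with (m_0, d_0) = (0, 1). a_0 = floor(sqrt(243)) = 15, since 15^2 = 225 <= 243 < 256 = 16^2.
Iterate m_{i+1} = d_i*a_i - m_i, d_{i+1} = (243 - m_{i+1}^2)/d_i, a_{i+1} = floor((a_0 + m_{i+1})/d_{i+1}):
  m_1 = 1*15 - 0 = 15, d_1 = (243 - 15^2)/1 = 18/1 = 18, a_1 = floor((15 + 15)/18) = 1.
  m_2 = 18*1 - 15 = 3, d_2 = (243 - 3^2)/18 = 234/18 = 13, a_2 = floor((15 + 3)/13) = 1.
  m_3 = 13*1 - 3 = 10, d_3 = (243 - 10^2)/13 = 143/13 = 11, a_3 = floor((15 + 10)/11) = 2.
  m_4 = 11*2 - 10 = 12, d_4 = (243 - 12^2)/11 = 99/11 = 9, a_4 = floor((15 + 12)/9) = 3.
  m_5 = 9*3 - 12 = 15, d_5 = (243 - 15^2)/9 = 18/9 = 2, a_5 = floor((15 + 15)/2) = 15.
  m_6 = 2*15 - 15 = 15, d_6 = (243 - 15^2)/2 = 18/2 = 9, a_6 = floor((15 + 15)/9) = 3.
  m_7 = 9*3 - 15 = 12, d_7 = (243 - 12^2)/9 = 99/9 = 11, a_7 = floor((15 + 12)/11) = 2.
  m_8 = 11*2 - 12 = 10, d_8 = (243 - 10^2)/11 = 143/11 = 13, a_8 = floor((15 + 10)/13) = 1.
  m_9 = 13*1 - 10 = 3, d_9 = (243 - 3^2)/13 = 234/13 = 18, a_9 = floor((15 + 3)/18) = 1.
  m_10 = 18*1 - 3 = 15, d_10 = (243 - 15^2)/18 = 18/18 = 1, a_10 = floor((15 + 15)/1) = 30.
  m_11 = 1*30 - 15 = 15, d_11 = (243 - 15^2)/1 = 18/1 = 18: (m_11, d_11) = (m_1, d_1) = (15, 18), so from here the quotients repeat a_1, ..., a_10; the period length is 10.
Hence the expansion of sqrt(243) is a_0 = 15 followed by the repeating block 1, 1, 2, 3, 15, 3, 2, 1, 1, 30 (period 10).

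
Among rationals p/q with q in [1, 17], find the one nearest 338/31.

Expand x = 338/31 as a continued fraction with the Euclidean algorithm:
  338 = 10*31 + 28, so a_0 = 10.
  31 = 1*28 + 3, so a_1 = 1.
  28 = 9*3 + 1, so a_2 = 9.
  3 = 3*1 + 0, so a_3 = 3.
so x = [10; 1, 9, 3].
Convergents (p_i = a_i*p_{i-1} + p_{i-2}, q_i = a_i*q_{i-1} + q_{i-2} with p_{-2}=0, p_{-1}=1, q_{-2}=1, q_{-1}=0), until the denominator exceeds 17:
  i=0: a_0=10, p_0 = 10*1 + 0 = 10, q_0 = 10*0 + 1 = 1.
  i=1: a_1=1, p_1 = 1*10 + 1 = 11, q_1 = 1*1 + 0 = 1.
  i=2: a_2=9, p_2 = 9*11 + 10 = 109, q_2 = 9*1 + 1 = 10.
  i=3: a_3=3, p_3 = 3*109 + 11 = 338, q_3 = 3*10 + 1 = 31.
q_3 = 31 > 17, so the last convergent with denominator <= 17 is p_2/q_2 = 109/10.
The closest fraction with denominator <= 17 is either p_2/q_2 or the intermediate fraction (k*p_2 + p_1)/(k*q_2 + q_1) with the largest k >= 1 whose denominator stays <= 17; these approach x as k grows, and every other convergent or intermediate fraction in range is farther away.
Largest k: floor((17 - q_1)/q_2) = floor((17 - 1)/10) = 1.
That gives (1*109 + 11)/(1*10 + 1) = 120/11.
Compare the errors: |x - 109/10| = |338*10 - 109*31|/(31*10) = 1/310, and |x - 120/11| = |338*11 - 120*31|/(31*11) = 2/341.
Cross-multiplying, 1*341 = 341 < 620 = 2*310, so 1/310 is smaller: the convergent 109/10 is closer to x than 120/11.

109/10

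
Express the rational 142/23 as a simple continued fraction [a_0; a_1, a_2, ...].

Run the Euclidean algorithm on 142 and 23; the successive quotients are the partial quotients a_0, a_1, ... (each step inverts the fractional part left over by the previous one):
  142 = 6*23 + 4, so a_0 = 6.
  23 = 5*4 + 3, so a_1 = 5.
  4 = 1*3 + 1, so a_2 = 1.
  3 = 3*1 + 0, so a_3 = 3.
The remainder reaches 0 after 4 divisions, so the expansion has 4 partial quotients, read off in order.

[6; 5, 1, 3]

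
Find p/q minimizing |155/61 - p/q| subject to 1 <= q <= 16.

33/13

Expand x = 155/61 as a continued fraction with the Euclidean algorithm:
  155 = 2*61 + 33, so a_0 = 2.
  61 = 1*33 + 28, so a_1 = 1.
  33 = 1*28 + 5, so a_2 = 1.
  28 = 5*5 + 3, so a_3 = 5.
  5 = 1*3 + 2, so a_4 = 1.
  3 = 1*2 + 1, so a_5 = 1.
  2 = 2*1 + 0, so a_6 = 2.
so x = [2; 1, 1, 5, 1, 1, 2].
Convergents (p_i = a_i*p_{i-1} + p_{i-2}, q_i = a_i*q_{i-1} + q_{i-2} with p_{-2}=0, p_{-1}=1, q_{-2}=1, q_{-1}=0), until the denominator exceeds 16:
  i=0: a_0=2, p_0 = 2*1 + 0 = 2, q_0 = 2*0 + 1 = 1.
  i=1: a_1=1, p_1 = 1*2 + 1 = 3, q_1 = 1*1 + 0 = 1.
  i=2: a_2=1, p_2 = 1*3 + 2 = 5, q_2 = 1*1 + 1 = 2.
  i=3: a_3=5, p_3 = 5*5 + 3 = 28, q_3 = 5*2 + 1 = 11.
  i=4: a_4=1, p_4 = 1*28 + 5 = 33, q_4 = 1*11 + 2 = 13.
  i=5: a_5=1, p_5 = 1*33 + 28 = 61, q_5 = 1*13 + 11 = 24.
q_5 = 24 > 16, so the last convergent with denominator <= 16 is p_4/q_4 = 33/13.
The closest fraction with denominator <= 16 is either p_4/q_4 or the intermediate fraction (k*p_4 + p_3)/(k*q_4 + q_3) with the largest k >= 1 whose denominator stays <= 16; these approach x as k grows, and every other convergent or intermediate fraction in range is farther away.
Largest k: floor((16 - q_3)/q_4) = floor((16 - 11)/13) = 0.
Since k = 0, no intermediate fraction beyond p_4/q_4 has denominator <= 16, so the convergent 33/13 is the closest (its error is |155*13 - 33*61|/(61*13) = 2/793).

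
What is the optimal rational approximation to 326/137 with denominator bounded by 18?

Expand x = 326/137 as a continued fraction with the Euclidean algorithm:
  326 = 2*137 + 52, so a_0 = 2.
  137 = 2*52 + 33, so a_1 = 2.
  52 = 1*33 + 19, so a_2 = 1.
  33 = 1*19 + 14, so a_3 = 1.
  19 = 1*14 + 5, so a_4 = 1.
  14 = 2*5 + 4, so a_5 = 2.
  5 = 1*4 + 1, so a_6 = 1.
  4 = 4*1 + 0, so a_7 = 4.
so x = [2; 2, 1, 1, 1, 2, 1, 4].
Convergents (p_i = a_i*p_{i-1} + p_{i-2}, q_i = a_i*q_{i-1} + q_{i-2} with p_{-2}=0, p_{-1}=1, q_{-2}=1, q_{-1}=0), until the denominator exceeds 18:
  i=0: a_0=2, p_0 = 2*1 + 0 = 2, q_0 = 2*0 + 1 = 1.
  i=1: a_1=2, p_1 = 2*2 + 1 = 5, q_1 = 2*1 + 0 = 2.
  i=2: a_2=1, p_2 = 1*5 + 2 = 7, q_2 = 1*2 + 1 = 3.
  i=3: a_3=1, p_3 = 1*7 + 5 = 12, q_3 = 1*3 + 2 = 5.
  i=4: a_4=1, p_4 = 1*12 + 7 = 19, q_4 = 1*5 + 3 = 8.
  i=5: a_5=2, p_5 = 2*19 + 12 = 50, q_5 = 2*8 + 5 = 21.
q_5 = 21 > 18, so the last convergent with denominator <= 18 is p_4/q_4 = 19/8.
The closest fraction with denominator <= 18 is either p_4/q_4 or the intermediate fraction (k*p_4 + p_3)/(k*q_4 + q_3) with the largest k >= 1 whose denominator stays <= 18; these approach x as k grows, and every other convergent or intermediate fraction in range is farther away.
Largest k: floor((18 - q_3)/q_4) = floor((18 - 5)/8) = 1.
That gives (1*19 + 12)/(1*8 + 5) = 31/13.
Compare the errors: |x - 19/8| = |326*8 - 19*137|/(137*8) = 5/1096, and |x - 31/13| = |326*13 - 31*137|/(137*13) = 9/1781.
Cross-multiplying, 5*1781 = 8905 < 9864 = 9*1096, so 5/1096 is smaller: the convergent 19/8 is closer to x than 31/13.

19/8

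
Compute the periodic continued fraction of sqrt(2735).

Write x_i = (sqrt(2735) + m_i)/d_i with (m_0, d_0) = (0, 1). a_0 = floor(sqrt(2735)) = 52, since 52^2 = 2704 <= 2735 < 2809 = 53^2.
Iterate m_{i+1} = d_i*a_i - m_i, d_{i+1} = (2735 - m_{i+1}^2)/d_i, a_{i+1} = floor((a_0 + m_{i+1})/d_{i+1}):
  m_1 = 1*52 - 0 = 52, d_1 = (2735 - 52^2)/1 = 31/1 = 31, a_1 = floor((52 + 52)/31) = 3.
  m_2 = 31*3 - 52 = 41, d_2 = (2735 - 41^2)/31 = 1054/31 = 34, a_2 = floor((52 + 41)/34) = 2.
  m_3 = 34*2 - 41 = 27, d_3 = (2735 - 27^2)/34 = 2006/34 = 59, a_3 = floor((52 + 27)/59) = 1.
  m_4 = 59*1 - 27 = 32, d_4 = (2735 - 32^2)/59 = 1711/59 = 29, a_4 = floor((52 + 32)/29) = 2.
  m_5 = 29*2 - 32 = 26, d_5 = (2735 - 26^2)/29 = 2059/29 = 71, a_5 = floor((52 + 26)/71) = 1.
  m_6 = 71*1 - 26 = 45, d_6 = (2735 - 45^2)/71 = 710/71 = 10, a_6 = floor((52 + 45)/10) = 9.
  m_7 = 10*9 - 45 = 45, d_7 = (2735 - 45^2)/10 = 710/10 = 71, a_7 = floor((52 + 45)/71) = 1.
  m_8 = 71*1 - 45 = 26, d_8 = (2735 - 26^2)/71 = 2059/71 = 29, a_8 = floor((52 + 26)/29) = 2.
  m_9 = 29*2 - 26 = 32, d_9 = (2735 - 32^2)/29 = 1711/29 = 59, a_9 = floor((52 + 32)/59) = 1.
  m_10 = 59*1 - 32 = 27, d_10 = (2735 - 27^2)/59 = 2006/59 = 34, a_10 = floor((52 + 27)/34) = 2.
  m_11 = 34*2 - 27 = 41, d_11 = (2735 - 41^2)/34 = 1054/34 = 31, a_11 = floor((52 + 41)/31) = 3.
  m_12 = 31*3 - 41 = 52, d_12 = (2735 - 52^2)/31 = 31/31 = 1, a_12 = floor((52 + 52)/1) = 104.
  m_13 = 1*104 - 52 = 52, d_13 = (2735 - 52^2)/1 = 31/1 = 31: (m_13, d_13) = (m_1, d_1) = (52, 31), so from here the quotients repeat a_1, ..., a_12; the period length is 12.
Hence the expansion of sqrt(2735) is a_0 = 52 followed by the repeating block 3, 2, 1, 2, 1, 9, 1, 2, 1, 2, 3, 104 (period 12).

[52; (3, 2, 1, 2, 1, 9, 1, 2, 1, 2, 3, 104)]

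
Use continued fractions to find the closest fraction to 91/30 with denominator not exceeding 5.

Expand x = 91/30 as a continued fraction with the Euclidean algorithm:
  91 = 3*30 + 1, so a_0 = 3.
  30 = 30*1 + 0, so a_1 = 30.
so x = [3; 30].
Convergents (p_i = a_i*p_{i-1} + p_{i-2}, q_i = a_i*q_{i-1} + q_{i-2} with p_{-2}=0, p_{-1}=1, q_{-2}=1, q_{-1}=0), until the denominator exceeds 5:
  i=0: a_0=3, p_0 = 3*1 + 0 = 3, q_0 = 3*0 + 1 = 1.
  i=1: a_1=30, p_1 = 30*3 + 1 = 91, q_1 = 30*1 + 0 = 30.
q_1 = 30 > 5, so the last convergent with denominator <= 5 is p_0/q_0 = 3/1.
The closest fraction with denominator <= 5 is either p_0/q_0 or the intermediate fraction (k*p_0 + p_{-1})/(k*q_0 + q_{-1}) with the largest k >= 1 whose denominator stays <= 5; these approach x as k grows, and every other convergent or intermediate fraction in range is farther away.
Largest k: floor((5 - q_{-1})/q_0) = floor((5 - 0)/1) = 5 (using the seeds p_{-1} = 1, q_{-1} = 0).
That gives (5*3 + 1)/(5*1 + 0) = 16/5.
Compare the errors: |x - 3/1| = |91*1 - 3*30|/(30*1) = 1/30, and |x - 16/5| = |91*5 - 16*30|/(30*5) = 25/150.
Cross-multiplying, 1*150 = 150 < 750 = 25*30, so 1/30 is smaller: the convergent 3/1 is closer to x than 16/5.

3/1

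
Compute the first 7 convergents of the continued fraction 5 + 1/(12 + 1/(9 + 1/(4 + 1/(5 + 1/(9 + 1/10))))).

5/1, 61/12, 554/109, 2277/448, 11939/2349, 109728/21589, 1109219/218239

Using the convergent recurrence p_i = a_i*p_{i-1} + p_{i-2}, q_i = a_i*q_{i-1} + q_{i-2} with p_{-2}=0, p_{-1}=1, q_{-2}=1, q_{-1}=0:
  i=0: a_0=5, p_0 = 5*1 + 0 = 5, q_0 = 5*0 + 1 = 1.
  i=1: a_1=12, p_1 = 12*5 + 1 = 61, q_1 = 12*1 + 0 = 12.
  i=2: a_2=9, p_2 = 9*61 + 5 = 554, q_2 = 9*12 + 1 = 109.
  i=3: a_3=4, p_3 = 4*554 + 61 = 2277, q_3 = 4*109 + 12 = 448.
  i=4: a_4=5, p_4 = 5*2277 + 554 = 11939, q_4 = 5*448 + 109 = 2349.
  i=5: a_5=9, p_5 = 9*11939 + 2277 = 109728, q_5 = 9*2349 + 448 = 21589.
  i=6: a_6=10, p_6 = 10*109728 + 11939 = 1109219, q_6 = 10*21589 + 2349 = 218239.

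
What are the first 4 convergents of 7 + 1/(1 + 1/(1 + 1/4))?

7/1, 8/1, 15/2, 68/9

Using the convergent recurrence p_i = a_i*p_{i-1} + p_{i-2}, q_i = a_i*q_{i-1} + q_{i-2} with p_{-2}=0, p_{-1}=1, q_{-2}=1, q_{-1}=0:
  i=0: a_0=7, p_0 = 7*1 + 0 = 7, q_0 = 7*0 + 1 = 1.
  i=1: a_1=1, p_1 = 1*7 + 1 = 8, q_1 = 1*1 + 0 = 1.
  i=2: a_2=1, p_2 = 1*8 + 7 = 15, q_2 = 1*1 + 1 = 2.
  i=3: a_3=4, p_3 = 4*15 + 8 = 68, q_3 = 4*2 + 1 = 9.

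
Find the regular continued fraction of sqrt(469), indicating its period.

[21; (1, 1, 1, 10, 6, 10, 1, 1, 1, 42)]

Write x_i = (sqrt(469) + m_i)/d_i with (m_0, d_0) = (0, 1). a_0 = floor(sqrt(469)) = 21, since 21^2 = 441 <= 469 < 484 = 22^2.
Iterate m_{i+1} = d_i*a_i - m_i, d_{i+1} = (469 - m_{i+1}^2)/d_i, a_{i+1} = floor((a_0 + m_{i+1})/d_{i+1}):
  m_1 = 1*21 - 0 = 21, d_1 = (469 - 21^2)/1 = 28/1 = 28, a_1 = floor((21 + 21)/28) = 1.
  m_2 = 28*1 - 21 = 7, d_2 = (469 - 7^2)/28 = 420/28 = 15, a_2 = floor((21 + 7)/15) = 1.
  m_3 = 15*1 - 7 = 8, d_3 = (469 - 8^2)/15 = 405/15 = 27, a_3 = floor((21 + 8)/27) = 1.
  m_4 = 27*1 - 8 = 19, d_4 = (469 - 19^2)/27 = 108/27 = 4, a_4 = floor((21 + 19)/4) = 10.
  m_5 = 4*10 - 19 = 21, d_5 = (469 - 21^2)/4 = 28/4 = 7, a_5 = floor((21 + 21)/7) = 6.
  m_6 = 7*6 - 21 = 21, d_6 = (469 - 21^2)/7 = 28/7 = 4, a_6 = floor((21 + 21)/4) = 10.
  m_7 = 4*10 - 21 = 19, d_7 = (469 - 19^2)/4 = 108/4 = 27, a_7 = floor((21 + 19)/27) = 1.
  m_8 = 27*1 - 19 = 8, d_8 = (469 - 8^2)/27 = 405/27 = 15, a_8 = floor((21 + 8)/15) = 1.
  m_9 = 15*1 - 8 = 7, d_9 = (469 - 7^2)/15 = 420/15 = 28, a_9 = floor((21 + 7)/28) = 1.
  m_10 = 28*1 - 7 = 21, d_10 = (469 - 21^2)/28 = 28/28 = 1, a_10 = floor((21 + 21)/1) = 42.
  m_11 = 1*42 - 21 = 21, d_11 = (469 - 21^2)/1 = 28/1 = 28: (m_11, d_11) = (m_1, d_1) = (21, 28), so from here the quotients repeat a_1, ..., a_10; the period length is 10.
Hence the expansion of sqrt(469) is a_0 = 21 followed by the repeating block 1, 1, 1, 10, 6, 10, 1, 1, 1, 42 (period 10).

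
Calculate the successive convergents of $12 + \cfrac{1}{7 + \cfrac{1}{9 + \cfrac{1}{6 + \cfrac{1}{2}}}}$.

12/1, 85/7, 777/64, 4747/391, 10271/846

Using the convergent recurrence p_i = a_i*p_{i-1} + p_{i-2}, q_i = a_i*q_{i-1} + q_{i-2} with p_{-2}=0, p_{-1}=1, q_{-2}=1, q_{-1}=0:
  i=0: a_0=12, p_0 = 12*1 + 0 = 12, q_0 = 12*0 + 1 = 1.
  i=1: a_1=7, p_1 = 7*12 + 1 = 85, q_1 = 7*1 + 0 = 7.
  i=2: a_2=9, p_2 = 9*85 + 12 = 777, q_2 = 9*7 + 1 = 64.
  i=3: a_3=6, p_3 = 6*777 + 85 = 4747, q_3 = 6*64 + 7 = 391.
  i=4: a_4=2, p_4 = 2*4747 + 777 = 10271, q_4 = 2*391 + 64 = 846.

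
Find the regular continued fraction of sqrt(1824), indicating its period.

Write x_i = (sqrt(1824) + m_i)/d_i with (m_0, d_0) = (0, 1). a_0 = floor(sqrt(1824)) = 42, since 42^2 = 1764 <= 1824 < 1849 = 43^2.
Iterate m_{i+1} = d_i*a_i - m_i, d_{i+1} = (1824 - m_{i+1}^2)/d_i, a_{i+1} = floor((a_0 + m_{i+1})/d_{i+1}):
  m_1 = 1*42 - 0 = 42, d_1 = (1824 - 42^2)/1 = 60/1 = 60, a_1 = floor((42 + 42)/60) = 1.
  m_2 = 60*1 - 42 = 18, d_2 = (1824 - 18^2)/60 = 1500/60 = 25, a_2 = floor((42 + 18)/25) = 2.
  m_3 = 25*2 - 18 = 32, d_3 = (1824 - 32^2)/25 = 800/25 = 32, a_3 = floor((42 + 32)/32) = 2.
  m_4 = 32*2 - 32 = 32, d_4 = (1824 - 32^2)/32 = 800/32 = 25, a_4 = floor((42 + 32)/25) = 2.
  m_5 = 25*2 - 32 = 18, d_5 = (1824 - 18^2)/25 = 1500/25 = 60, a_5 = floor((42 + 18)/60) = 1.
  m_6 = 60*1 - 18 = 42, d_6 = (1824 - 42^2)/60 = 60/60 = 1, a_6 = floor((42 + 42)/1) = 84.
  m_7 = 1*84 - 42 = 42, d_7 = (1824 - 42^2)/1 = 60/1 = 60: (m_7, d_7) = (m_1, d_1) = (42, 60), so from here the quotients repeat a_1, ..., a_6; the period length is 6.
Hence the expansion of sqrt(1824) is a_0 = 42 followed by the repeating block 1, 2, 2, 2, 1, 84 (period 6).

[42; (1, 2, 2, 2, 1, 84)]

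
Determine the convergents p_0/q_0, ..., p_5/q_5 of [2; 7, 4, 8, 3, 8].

Using the convergent recurrence p_i = a_i*p_{i-1} + p_{i-2}, q_i = a_i*q_{i-1} + q_{i-2} with p_{-2}=0, p_{-1}=1, q_{-2}=1, q_{-1}=0:
  i=0: a_0=2, p_0 = 2*1 + 0 = 2, q_0 = 2*0 + 1 = 1.
  i=1: a_1=7, p_1 = 7*2 + 1 = 15, q_1 = 7*1 + 0 = 7.
  i=2: a_2=4, p_2 = 4*15 + 2 = 62, q_2 = 4*7 + 1 = 29.
  i=3: a_3=8, p_3 = 8*62 + 15 = 511, q_3 = 8*29 + 7 = 239.
  i=4: a_4=3, p_4 = 3*511 + 62 = 1595, q_4 = 3*239 + 29 = 746.
  i=5: a_5=8, p_5 = 8*1595 + 511 = 13271, q_5 = 8*746 + 239 = 6207.

2/1, 15/7, 62/29, 511/239, 1595/746, 13271/6207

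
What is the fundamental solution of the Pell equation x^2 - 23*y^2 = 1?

First expand sqrt(23) as a continued fraction. With x_i = (sqrt(23) + m_i)/d_i and (m_0, d_0) = (0, 1): a_0 = floor(sqrt(23)) = 4, since 4^2 = 16 <= 23 < 25 = 5^2.
Iterate m_{i+1} = d_i*a_i - m_i, d_{i+1} = (23 - m_{i+1}^2)/d_i, a_{i+1} = floor((a_0 + m_{i+1})/d_{i+1}):
  m_1 = 1*4 - 0 = 4, d_1 = (23 - 4^2)/1 = 7/1 = 7, a_1 = floor((4 + 4)/7) = 1.
  m_2 = 7*1 - 4 = 3, d_2 = (23 - 3^2)/7 = 14/7 = 2, a_2 = floor((4 + 3)/2) = 3.
  m_3 = 2*3 - 3 = 3, d_3 = (23 - 3^2)/2 = 14/2 = 7, a_3 = floor((4 + 3)/7) = 1.
  m_4 = 7*1 - 3 = 4, d_4 = (23 - 4^2)/7 = 7/7 = 1, a_4 = floor((4 + 4)/1) = 8.
  m_5 = 1*8 - 4 = 4, d_5 = (23 - 4^2)/1 = 7/1 = 7: (m_5, d_5) = (m_1, d_1) = (4, 7), so from here the quotients repeat a_1, ..., a_4; the period length is 4.
So sqrt(23) = [4; (1, 3, 1, 8)] with period length k = 4.
k is even, so the fundamental solution of x^2 - 23y^2 = 1 is (p_{k-1}, q_{k-1}) = (p_3, q_3); compute convergents through index 3.
Convergents (p_i = a_i*p_{i-1} + p_{i-2}, q_i = a_i*q_{i-1} + q_{i-2} with p_{-2}=0, p_{-1}=1, q_{-2}=1, q_{-1}=0):
  i=0: a_0=4, p_0 = 4*1 + 0 = 4, q_0 = 4*0 + 1 = 1.
  i=1: a_1=1, p_1 = 1*4 + 1 = 5, q_1 = 1*1 + 0 = 1.
  i=2: a_2=3, p_2 = 3*5 + 4 = 19, q_2 = 3*1 + 1 = 4.
  i=3: a_3=1, p_3 = 1*19 + 5 = 24, q_3 = 1*4 + 1 = 5.
Check: 24^2 - 23*5^2 = 576 - 575 = 1, so (x, y) = (24, 5) solves the equation, and by the theorem it is the least positive solution.

(x, y) = (24, 5)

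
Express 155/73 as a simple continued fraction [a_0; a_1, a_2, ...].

Run the Euclidean algorithm on 155 and 73; the successive quotients are the partial quotients a_0, a_1, ... (each step inverts the fractional part left over by the previous one):
  155 = 2*73 + 9, so a_0 = 2.
  73 = 8*9 + 1, so a_1 = 8.
  9 = 9*1 + 0, so a_2 = 9.
The remainder reaches 0 after 3 divisions, so the expansion has 3 partial quotients, read off in order.

[2; 8, 9]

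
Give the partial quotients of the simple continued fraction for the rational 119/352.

[0; 2, 1, 22, 1, 4]

Run the Euclidean algorithm on 119 and 352; the successive quotients are the partial quotients a_0, a_1, ... (each step inverts the fractional part left over by the previous one):
  119 = 0*352 + 119, so a_0 = 0.
  352 = 2*119 + 114, so a_1 = 2.
  119 = 1*114 + 5, so a_2 = 1.
  114 = 22*5 + 4, so a_3 = 22.
  5 = 1*4 + 1, so a_4 = 1.
  4 = 4*1 + 0, so a_5 = 4.
The remainder reaches 0 after 6 divisions, so the expansion has 6 partial quotients, read off in order.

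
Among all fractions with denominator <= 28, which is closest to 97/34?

Expand x = 97/34 as a continued fraction with the Euclidean algorithm:
  97 = 2*34 + 29, so a_0 = 2.
  34 = 1*29 + 5, so a_1 = 1.
  29 = 5*5 + 4, so a_2 = 5.
  5 = 1*4 + 1, so a_3 = 1.
  4 = 4*1 + 0, so a_4 = 4.
so x = [2; 1, 5, 1, 4].
Convergents (p_i = a_i*p_{i-1} + p_{i-2}, q_i = a_i*q_{i-1} + q_{i-2} with p_{-2}=0, p_{-1}=1, q_{-2}=1, q_{-1}=0), until the denominator exceeds 28:
  i=0: a_0=2, p_0 = 2*1 + 0 = 2, q_0 = 2*0 + 1 = 1.
  i=1: a_1=1, p_1 = 1*2 + 1 = 3, q_1 = 1*1 + 0 = 1.
  i=2: a_2=5, p_2 = 5*3 + 2 = 17, q_2 = 5*1 + 1 = 6.
  i=3: a_3=1, p_3 = 1*17 + 3 = 20, q_3 = 1*6 + 1 = 7.
  i=4: a_4=4, p_4 = 4*20 + 17 = 97, q_4 = 4*7 + 6 = 34.
q_4 = 34 > 28, so the last convergent with denominator <= 28 is p_3/q_3 = 20/7.
The closest fraction with denominator <= 28 is either p_3/q_3 or the intermediate fraction (k*p_3 + p_2)/(k*q_3 + q_2) with the largest k >= 1 whose denominator stays <= 28; these approach x as k grows, and every other convergent or intermediate fraction in range is farther away.
Largest k: floor((28 - q_2)/q_3) = floor((28 - 6)/7) = 3.
That gives (3*20 + 17)/(3*7 + 6) = 77/27.
Compare the errors: |x - 20/7| = |97*7 - 20*34|/(34*7) = 1/238, and |x - 77/27| = |97*27 - 77*34|/(34*27) = 1/918.
Cross-multiplying, 1*238 = 238 < 918 = 1*918, so 1/918 is smaller: the intermediate fraction 77/27 is closer to x than 20/7.

77/27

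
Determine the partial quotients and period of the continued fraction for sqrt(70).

Write x_i = (sqrt(70) + m_i)/d_i with (m_0, d_0) = (0, 1). a_0 = floor(sqrt(70)) = 8, since 8^2 = 64 <= 70 < 81 = 9^2.
Iterate m_{i+1} = d_i*a_i - m_i, d_{i+1} = (70 - m_{i+1}^2)/d_i, a_{i+1} = floor((a_0 + m_{i+1})/d_{i+1}):
  m_1 = 1*8 - 0 = 8, d_1 = (70 - 8^2)/1 = 6/1 = 6, a_1 = floor((8 + 8)/6) = 2.
  m_2 = 6*2 - 8 = 4, d_2 = (70 - 4^2)/6 = 54/6 = 9, a_2 = floor((8 + 4)/9) = 1.
  m_3 = 9*1 - 4 = 5, d_3 = (70 - 5^2)/9 = 45/9 = 5, a_3 = floor((8 + 5)/5) = 2.
  m_4 = 5*2 - 5 = 5, d_4 = (70 - 5^2)/5 = 45/5 = 9, a_4 = floor((8 + 5)/9) = 1.
  m_5 = 9*1 - 5 = 4, d_5 = (70 - 4^2)/9 = 54/9 = 6, a_5 = floor((8 + 4)/6) = 2.
  m_6 = 6*2 - 4 = 8, d_6 = (70 - 8^2)/6 = 6/6 = 1, a_6 = floor((8 + 8)/1) = 16.
  m_7 = 1*16 - 8 = 8, d_7 = (70 - 8^2)/1 = 6/1 = 6: (m_7, d_7) = (m_1, d_1) = (8, 6), so from here the quotients repeat a_1, ..., a_6; the period length is 6.
Hence the expansion of sqrt(70) is a_0 = 8 followed by the repeating block 2, 1, 2, 1, 2, 16 (period 6).

[8; (2, 1, 2, 1, 2, 16)]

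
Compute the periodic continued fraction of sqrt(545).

[23; (2, 1, 8, 1, 2, 46)]

Write x_i = (sqrt(545) + m_i)/d_i with (m_0, d_0) = (0, 1). a_0 = floor(sqrt(545)) = 23, since 23^2 = 529 <= 545 < 576 = 24^2.
Iterate m_{i+1} = d_i*a_i - m_i, d_{i+1} = (545 - m_{i+1}^2)/d_i, a_{i+1} = floor((a_0 + m_{i+1})/d_{i+1}):
  m_1 = 1*23 - 0 = 23, d_1 = (545 - 23^2)/1 = 16/1 = 16, a_1 = floor((23 + 23)/16) = 2.
  m_2 = 16*2 - 23 = 9, d_2 = (545 - 9^2)/16 = 464/16 = 29, a_2 = floor((23 + 9)/29) = 1.
  m_3 = 29*1 - 9 = 20, d_3 = (545 - 20^2)/29 = 145/29 = 5, a_3 = floor((23 + 20)/5) = 8.
  m_4 = 5*8 - 20 = 20, d_4 = (545 - 20^2)/5 = 145/5 = 29, a_4 = floor((23 + 20)/29) = 1.
  m_5 = 29*1 - 20 = 9, d_5 = (545 - 9^2)/29 = 464/29 = 16, a_5 = floor((23 + 9)/16) = 2.
  m_6 = 16*2 - 9 = 23, d_6 = (545 - 23^2)/16 = 16/16 = 1, a_6 = floor((23 + 23)/1) = 46.
  m_7 = 1*46 - 23 = 23, d_7 = (545 - 23^2)/1 = 16/1 = 16: (m_7, d_7) = (m_1, d_1) = (23, 16), so from here the quotients repeat a_1, ..., a_6; the period length is 6.
Hence the expansion of sqrt(545) is a_0 = 23 followed by the repeating block 2, 1, 8, 1, 2, 46 (period 6).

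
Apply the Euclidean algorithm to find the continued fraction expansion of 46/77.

Run the Euclidean algorithm on 46 and 77; the successive quotients are the partial quotients a_0, a_1, ... (each step inverts the fractional part left over by the previous one):
  46 = 0*77 + 46, so a_0 = 0.
  77 = 1*46 + 31, so a_1 = 1.
  46 = 1*31 + 15, so a_2 = 1.
  31 = 2*15 + 1, so a_3 = 2.
  15 = 15*1 + 0, so a_4 = 15.
The remainder reaches 0 after 5 divisions, so the expansion has 5 partial quotients, read off in order.

[0; 1, 1, 2, 15]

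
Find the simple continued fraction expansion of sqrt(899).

[29; (1, 58)]

Write x_i = (sqrt(899) + m_i)/d_i with (m_0, d_0) = (0, 1). a_0 = floor(sqrt(899)) = 29, since 29^2 = 841 <= 899 < 900 = 30^2.
Iterate m_{i+1} = d_i*a_i - m_i, d_{i+1} = (899 - m_{i+1}^2)/d_i, a_{i+1} = floor((a_0 + m_{i+1})/d_{i+1}):
  m_1 = 1*29 - 0 = 29, d_1 = (899 - 29^2)/1 = 58/1 = 58, a_1 = floor((29 + 29)/58) = 1.
  m_2 = 58*1 - 29 = 29, d_2 = (899 - 29^2)/58 = 58/58 = 1, a_2 = floor((29 + 29)/1) = 58.
  m_3 = 1*58 - 29 = 29, d_3 = (899 - 29^2)/1 = 58/1 = 58: (m_3, d_3) = (m_1, d_1) = (29, 58), so from here the quotients repeat a_1, a_2; the period length is 2.
Hence the expansion of sqrt(899) is a_0 = 29 followed by the repeating block 1, 58 (period 2).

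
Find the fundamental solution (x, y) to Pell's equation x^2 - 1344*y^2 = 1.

(x, y) = (6049, 165)

First expand sqrt(1344) as a continued fraction. With x_i = (sqrt(1344) + m_i)/d_i and (m_0, d_0) = (0, 1): a_0 = floor(sqrt(1344)) = 36, since 36^2 = 1296 <= 1344 < 1369 = 37^2.
Iterate m_{i+1} = d_i*a_i - m_i, d_{i+1} = (1344 - m_{i+1}^2)/d_i, a_{i+1} = floor((a_0 + m_{i+1})/d_{i+1}):
  m_1 = 1*36 - 0 = 36, d_1 = (1344 - 36^2)/1 = 48/1 = 48, a_1 = floor((36 + 36)/48) = 1.
  m_2 = 48*1 - 36 = 12, d_2 = (1344 - 12^2)/48 = 1200/48 = 25, a_2 = floor((36 + 12)/25) = 1.
  m_3 = 25*1 - 12 = 13, d_3 = (1344 - 13^2)/25 = 1175/25 = 47, a_3 = floor((36 + 13)/47) = 1.
  m_4 = 47*1 - 13 = 34, d_4 = (1344 - 34^2)/47 = 188/47 = 4, a_4 = floor((36 + 34)/4) = 17.
  m_5 = 4*17 - 34 = 34, d_5 = (1344 - 34^2)/4 = 188/4 = 47, a_5 = floor((36 + 34)/47) = 1.
  m_6 = 47*1 - 34 = 13, d_6 = (1344 - 13^2)/47 = 1175/47 = 25, a_6 = floor((36 + 13)/25) = 1.
  m_7 = 25*1 - 13 = 12, d_7 = (1344 - 12^2)/25 = 1200/25 = 48, a_7 = floor((36 + 12)/48) = 1.
  m_8 = 48*1 - 12 = 36, d_8 = (1344 - 36^2)/48 = 48/48 = 1, a_8 = floor((36 + 36)/1) = 72.
  m_9 = 1*72 - 36 = 36, d_9 = (1344 - 36^2)/1 = 48/1 = 48: (m_9, d_9) = (m_1, d_1) = (36, 48), so from here the quotients repeat a_1, ..., a_8; the period length is 8.
So sqrt(1344) = [36; (1, 1, 1, 17, 1, 1, 1, 72)] with period length k = 8.
k is even, so the fundamental solution of x^2 - 1344y^2 = 1 is (p_{k-1}, q_{k-1}) = (p_7, q_7); compute convergents through index 7.
Convergents (p_i = a_i*p_{i-1} + p_{i-2}, q_i = a_i*q_{i-1} + q_{i-2} with p_{-2}=0, p_{-1}=1, q_{-2}=1, q_{-1}=0):
  i=0: a_0=36, p_0 = 36*1 + 0 = 36, q_0 = 36*0 + 1 = 1.
  i=1: a_1=1, p_1 = 1*36 + 1 = 37, q_1 = 1*1 + 0 = 1.
  i=2: a_2=1, p_2 = 1*37 + 36 = 73, q_2 = 1*1 + 1 = 2.
  i=3: a_3=1, p_3 = 1*73 + 37 = 110, q_3 = 1*2 + 1 = 3.
  i=4: a_4=17, p_4 = 17*110 + 73 = 1943, q_4 = 17*3 + 2 = 53.
  i=5: a_5=1, p_5 = 1*1943 + 110 = 2053, q_5 = 1*53 + 3 = 56.
  i=6: a_6=1, p_6 = 1*2053 + 1943 = 3996, q_6 = 1*56 + 53 = 109.
  i=7: a_7=1, p_7 = 1*3996 + 2053 = 6049, q_7 = 1*109 + 56 = 165.
Check: 6049^2 - 1344*165^2 = 36590401 - 36590400 = 1, so (x, y) = (6049, 165) solves the equation, and by the theorem it is the least positive solution.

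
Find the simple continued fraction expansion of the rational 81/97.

Run the Euclidean algorithm on 81 and 97; the successive quotients are the partial quotients a_0, a_1, ... (each step inverts the fractional part left over by the previous one):
  81 = 0*97 + 81, so a_0 = 0.
  97 = 1*81 + 16, so a_1 = 1.
  81 = 5*16 + 1, so a_2 = 5.
  16 = 16*1 + 0, so a_3 = 16.
The remainder reaches 0 after 4 divisions, so the expansion has 4 partial quotients, read off in order.

[0; 1, 5, 16]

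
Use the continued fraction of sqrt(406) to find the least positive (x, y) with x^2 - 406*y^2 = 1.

First expand sqrt(406) as a continued fraction. With x_i = (sqrt(406) + m_i)/d_i and (m_0, d_0) = (0, 1): a_0 = floor(sqrt(406)) = 20, since 20^2 = 400 <= 406 < 441 = 21^2.
Iterate m_{i+1} = d_i*a_i - m_i, d_{i+1} = (406 - m_{i+1}^2)/d_i, a_{i+1} = floor((a_0 + m_{i+1})/d_{i+1}):
  m_1 = 1*20 - 0 = 20, d_1 = (406 - 20^2)/1 = 6/1 = 6, a_1 = floor((20 + 20)/6) = 6.
  m_2 = 6*6 - 20 = 16, d_2 = (406 - 16^2)/6 = 150/6 = 25, a_2 = floor((20 + 16)/25) = 1.
  m_3 = 25*1 - 16 = 9, d_3 = (406 - 9^2)/25 = 325/25 = 13, a_3 = floor((20 + 9)/13) = 2.
  m_4 = 13*2 - 9 = 17, d_4 = (406 - 17^2)/13 = 117/13 = 9, a_4 = floor((20 + 17)/9) = 4.
  m_5 = 9*4 - 17 = 19, d_5 = (406 - 19^2)/9 = 45/9 = 5, a_5 = floor((20 + 19)/5) = 7.
  m_6 = 5*7 - 19 = 16, d_6 = (406 - 16^2)/5 = 150/5 = 30, a_6 = floor((20 + 16)/30) = 1.
  m_7 = 30*1 - 16 = 14, d_7 = (406 - 14^2)/30 = 210/30 = 7, a_7 = floor((20 + 14)/7) = 4.
  m_8 = 7*4 - 14 = 14, d_8 = (406 - 14^2)/7 = 210/7 = 30, a_8 = floor((20 + 14)/30) = 1.
  m_9 = 30*1 - 14 = 16, d_9 = (406 - 16^2)/30 = 150/30 = 5, a_9 = floor((20 + 16)/5) = 7.
  m_10 = 5*7 - 16 = 19, d_10 = (406 - 19^2)/5 = 45/5 = 9, a_10 = floor((20 + 19)/9) = 4.
  m_11 = 9*4 - 19 = 17, d_11 = (406 - 17^2)/9 = 117/9 = 13, a_11 = floor((20 + 17)/13) = 2.
  m_12 = 13*2 - 17 = 9, d_12 = (406 - 9^2)/13 = 325/13 = 25, a_12 = floor((20 + 9)/25) = 1.
  m_13 = 25*1 - 9 = 16, d_13 = (406 - 16^2)/25 = 150/25 = 6, a_13 = floor((20 + 16)/6) = 6.
  m_14 = 6*6 - 16 = 20, d_14 = (406 - 20^2)/6 = 6/6 = 1, a_14 = floor((20 + 20)/1) = 40.
  m_15 = 1*40 - 20 = 20, d_15 = (406 - 20^2)/1 = 6/1 = 6: (m_15, d_15) = (m_1, d_1) = (20, 6), so from here the quotients repeat a_1, ..., a_14; the period length is 14.
So sqrt(406) = [20; (6, 1, 2, 4, 7, 1, 4, 1, 7, 4, 2, 1, 6, 40)] with period length k = 14.
k is even, so the fundamental solution of x^2 - 406y^2 = 1 is (p_{k-1}, q_{k-1}) = (p_13, q_13); compute convergents through index 13.
Convergents (p_i = a_i*p_{i-1} + p_{i-2}, q_i = a_i*q_{i-1} + q_{i-2} with p_{-2}=0, p_{-1}=1, q_{-2}=1, q_{-1}=0):
  i=0: a_0=20, p_0 = 20*1 + 0 = 20, q_0 = 20*0 + 1 = 1.
  i=1: a_1=6, p_1 = 6*20 + 1 = 121, q_1 = 6*1 + 0 = 6.
  i=2: a_2=1, p_2 = 1*121 + 20 = 141, q_2 = 1*6 + 1 = 7.
  i=3: a_3=2, p_3 = 2*141 + 121 = 403, q_3 = 2*7 + 6 = 20.
  i=4: a_4=4, p_4 = 4*403 + 141 = 1753, q_4 = 4*20 + 7 = 87.
  i=5: a_5=7, p_5 = 7*1753 + 403 = 12674, q_5 = 7*87 + 20 = 629.
  i=6: a_6=1, p_6 = 1*12674 + 1753 = 14427, q_6 = 1*629 + 87 = 716.
  i=7: a_7=4, p_7 = 4*14427 + 12674 = 70382, q_7 = 4*716 + 629 = 3493.
  i=8: a_8=1, p_8 = 1*70382 + 14427 = 84809, q_8 = 1*3493 + 716 = 4209.
  i=9: a_9=7, p_9 = 7*84809 + 70382 = 664045, q_9 = 7*4209 + 3493 = 32956.
  i=10: a_10=4, p_10 = 4*664045 + 84809 = 2740989, q_10 = 4*32956 + 4209 = 136033.
  i=11: a_11=2, p_11 = 2*2740989 + 664045 = 6146023, q_11 = 2*136033 + 32956 = 305022.
  i=12: a_12=1, p_12 = 1*6146023 + 2740989 = 8887012, q_12 = 1*305022 + 136033 = 441055.
  i=13: a_13=6, p_13 = 6*8887012 + 6146023 = 59468095, q_13 = 6*441055 + 305022 = 2951352.
Check: 59468095^2 - 406*2951352^2 = 3536454322929025 - 3536454322929024 = 1, so (x, y) = (59468095, 2951352) solves the equation, and by the theorem it is the least positive solution.

(x, y) = (59468095, 2951352)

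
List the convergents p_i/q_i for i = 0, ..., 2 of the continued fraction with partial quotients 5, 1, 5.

Using the convergent recurrence p_i = a_i*p_{i-1} + p_{i-2}, q_i = a_i*q_{i-1} + q_{i-2} with p_{-2}=0, p_{-1}=1, q_{-2}=1, q_{-1}=0:
  i=0: a_0=5, p_0 = 5*1 + 0 = 5, q_0 = 5*0 + 1 = 1.
  i=1: a_1=1, p_1 = 1*5 + 1 = 6, q_1 = 1*1 + 0 = 1.
  i=2: a_2=5, p_2 = 5*6 + 5 = 35, q_2 = 5*1 + 1 = 6.

5/1, 6/1, 35/6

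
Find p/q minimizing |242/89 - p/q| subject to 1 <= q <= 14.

Expand x = 242/89 as a continued fraction with the Euclidean algorithm:
  242 = 2*89 + 64, so a_0 = 2.
  89 = 1*64 + 25, so a_1 = 1.
  64 = 2*25 + 14, so a_2 = 2.
  25 = 1*14 + 11, so a_3 = 1.
  14 = 1*11 + 3, so a_4 = 1.
  11 = 3*3 + 2, so a_5 = 3.
  3 = 1*2 + 1, so a_6 = 1.
  2 = 2*1 + 0, so a_7 = 2.
so x = [2; 1, 2, 1, 1, 3, 1, 2].
Convergents (p_i = a_i*p_{i-1} + p_{i-2}, q_i = a_i*q_{i-1} + q_{i-2} with p_{-2}=0, p_{-1}=1, q_{-2}=1, q_{-1}=0), until the denominator exceeds 14:
  i=0: a_0=2, p_0 = 2*1 + 0 = 2, q_0 = 2*0 + 1 = 1.
  i=1: a_1=1, p_1 = 1*2 + 1 = 3, q_1 = 1*1 + 0 = 1.
  i=2: a_2=2, p_2 = 2*3 + 2 = 8, q_2 = 2*1 + 1 = 3.
  i=3: a_3=1, p_3 = 1*8 + 3 = 11, q_3 = 1*3 + 1 = 4.
  i=4: a_4=1, p_4 = 1*11 + 8 = 19, q_4 = 1*4 + 3 = 7.
  i=5: a_5=3, p_5 = 3*19 + 11 = 68, q_5 = 3*7 + 4 = 25.
q_5 = 25 > 14, so the last convergent with denominator <= 14 is p_4/q_4 = 19/7.
The closest fraction with denominator <= 14 is either p_4/q_4 or the intermediate fraction (k*p_4 + p_3)/(k*q_4 + q_3) with the largest k >= 1 whose denominator stays <= 14; these approach x as k grows, and every other convergent or intermediate fraction in range is farther away.
Largest k: floor((14 - q_3)/q_4) = floor((14 - 4)/7) = 1.
That gives (1*19 + 11)/(1*7 + 4) = 30/11.
Compare the errors: |x - 19/7| = |242*7 - 19*89|/(89*7) = 3/623, and |x - 30/11| = |242*11 - 30*89|/(89*11) = 8/979.
Cross-multiplying, 3*979 = 2937 < 4984 = 8*623, so 3/623 is smaller: the convergent 19/7 is closer to x than 30/11.

19/7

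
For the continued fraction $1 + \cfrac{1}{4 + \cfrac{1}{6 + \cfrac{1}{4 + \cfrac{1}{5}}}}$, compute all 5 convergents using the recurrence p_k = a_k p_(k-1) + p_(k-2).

Using the convergent recurrence p_i = a_i*p_{i-1} + p_{i-2}, q_i = a_i*q_{i-1} + q_{i-2} with p_{-2}=0, p_{-1}=1, q_{-2}=1, q_{-1}=0:
  i=0: a_0=1, p_0 = 1*1 + 0 = 1, q_0 = 1*0 + 1 = 1.
  i=1: a_1=4, p_1 = 4*1 + 1 = 5, q_1 = 4*1 + 0 = 4.
  i=2: a_2=6, p_2 = 6*5 + 1 = 31, q_2 = 6*4 + 1 = 25.
  i=3: a_3=4, p_3 = 4*31 + 5 = 129, q_3 = 4*25 + 4 = 104.
  i=4: a_4=5, p_4 = 5*129 + 31 = 676, q_4 = 5*104 + 25 = 545.

1/1, 5/4, 31/25, 129/104, 676/545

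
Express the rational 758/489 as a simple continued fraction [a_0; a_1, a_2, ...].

[1; 1, 1, 4, 2, 24]

Run the Euclidean algorithm on 758 and 489; the successive quotients are the partial quotients a_0, a_1, ... (each step inverts the fractional part left over by the previous one):
  758 = 1*489 + 269, so a_0 = 1.
  489 = 1*269 + 220, so a_1 = 1.
  269 = 1*220 + 49, so a_2 = 1.
  220 = 4*49 + 24, so a_3 = 4.
  49 = 2*24 + 1, so a_4 = 2.
  24 = 24*1 + 0, so a_5 = 24.
The remainder reaches 0 after 6 divisions, so the expansion has 6 partial quotients, read off in order.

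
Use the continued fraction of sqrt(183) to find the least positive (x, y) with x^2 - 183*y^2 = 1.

First expand sqrt(183) as a continued fraction. With x_i = (sqrt(183) + m_i)/d_i and (m_0, d_0) = (0, 1): a_0 = floor(sqrt(183)) = 13, since 13^2 = 169 <= 183 < 196 = 14^2.
Iterate m_{i+1} = d_i*a_i - m_i, d_{i+1} = (183 - m_{i+1}^2)/d_i, a_{i+1} = floor((a_0 + m_{i+1})/d_{i+1}):
  m_1 = 1*13 - 0 = 13, d_1 = (183 - 13^2)/1 = 14/1 = 14, a_1 = floor((13 + 13)/14) = 1.
  m_2 = 14*1 - 13 = 1, d_2 = (183 - 1^2)/14 = 182/14 = 13, a_2 = floor((13 + 1)/13) = 1.
  m_3 = 13*1 - 1 = 12, d_3 = (183 - 12^2)/13 = 39/13 = 3, a_3 = floor((13 + 12)/3) = 8.
  m_4 = 3*8 - 12 = 12, d_4 = (183 - 12^2)/3 = 39/3 = 13, a_4 = floor((13 + 12)/13) = 1.
  m_5 = 13*1 - 12 = 1, d_5 = (183 - 1^2)/13 = 182/13 = 14, a_5 = floor((13 + 1)/14) = 1.
  m_6 = 14*1 - 1 = 13, d_6 = (183 - 13^2)/14 = 14/14 = 1, a_6 = floor((13 + 13)/1) = 26.
  m_7 = 1*26 - 13 = 13, d_7 = (183 - 13^2)/1 = 14/1 = 14: (m_7, d_7) = (m_1, d_1) = (13, 14), so from here the quotients repeat a_1, ..., a_6; the period length is 6.
So sqrt(183) = [13; (1, 1, 8, 1, 1, 26)] with period length k = 6.
k is even, so the fundamental solution of x^2 - 183y^2 = 1 is (p_{k-1}, q_{k-1}) = (p_5, q_5); compute convergents through index 5.
Convergents (p_i = a_i*p_{i-1} + p_{i-2}, q_i = a_i*q_{i-1} + q_{i-2} with p_{-2}=0, p_{-1}=1, q_{-2}=1, q_{-1}=0):
  i=0: a_0=13, p_0 = 13*1 + 0 = 13, q_0 = 13*0 + 1 = 1.
  i=1: a_1=1, p_1 = 1*13 + 1 = 14, q_1 = 1*1 + 0 = 1.
  i=2: a_2=1, p_2 = 1*14 + 13 = 27, q_2 = 1*1 + 1 = 2.
  i=3: a_3=8, p_3 = 8*27 + 14 = 230, q_3 = 8*2 + 1 = 17.
  i=4: a_4=1, p_4 = 1*230 + 27 = 257, q_4 = 1*17 + 2 = 19.
  i=5: a_5=1, p_5 = 1*257 + 230 = 487, q_5 = 1*19 + 17 = 36.
Check: 487^2 - 183*36^2 = 237169 - 237168 = 1, so (x, y) = (487, 36) solves the equation, and by the theorem it is the least positive solution.

(x, y) = (487, 36)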